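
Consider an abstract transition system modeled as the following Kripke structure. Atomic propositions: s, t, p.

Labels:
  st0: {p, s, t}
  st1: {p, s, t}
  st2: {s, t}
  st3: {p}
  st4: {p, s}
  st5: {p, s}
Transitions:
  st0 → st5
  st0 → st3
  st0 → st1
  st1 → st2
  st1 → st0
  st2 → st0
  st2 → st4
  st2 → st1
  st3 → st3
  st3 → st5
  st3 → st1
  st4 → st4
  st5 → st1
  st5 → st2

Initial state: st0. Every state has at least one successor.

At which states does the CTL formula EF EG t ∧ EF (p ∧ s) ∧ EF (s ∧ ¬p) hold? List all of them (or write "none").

{st0, st1, st2, st3, st5}

States satisfying EG t: {st0, st1, st2}.
States satisfying EF EG t: {st0, st1, st2, st3, st5}.
States satisfying p ∧ s: {st0, st1, st4, st5}.
States satisfying EF (p ∧ s): {st0, st1, st2, st3, st4, st5}.
States satisfying EF EG t ∧ EF (p ∧ s): {st0, st1, st2, st3, st5}.
States satisfying s ∧ ¬p: {st2}.
States satisfying EF (s ∧ ¬p): {st0, st1, st2, st3, st5}.
States satisfying EF EG t ∧ EF (p ∧ s) ∧ EF (s ∧ ¬p): {st0, st1, st2, st3, st5}.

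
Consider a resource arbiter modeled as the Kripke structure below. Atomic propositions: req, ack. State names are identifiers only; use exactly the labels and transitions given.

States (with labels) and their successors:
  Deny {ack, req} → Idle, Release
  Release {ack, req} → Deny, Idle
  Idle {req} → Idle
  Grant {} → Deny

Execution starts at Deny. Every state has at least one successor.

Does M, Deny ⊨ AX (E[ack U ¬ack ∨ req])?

Holds

States satisfying E[ack U ¬ack ∨ req]: {Deny, Release, Idle, Grant}.
States satisfying AX (E[ack U ¬ack ∨ req]): {Deny, Release, Idle, Grant}.
Deny ∈ Sat(AX (E[ack U ¬ack ∨ req])).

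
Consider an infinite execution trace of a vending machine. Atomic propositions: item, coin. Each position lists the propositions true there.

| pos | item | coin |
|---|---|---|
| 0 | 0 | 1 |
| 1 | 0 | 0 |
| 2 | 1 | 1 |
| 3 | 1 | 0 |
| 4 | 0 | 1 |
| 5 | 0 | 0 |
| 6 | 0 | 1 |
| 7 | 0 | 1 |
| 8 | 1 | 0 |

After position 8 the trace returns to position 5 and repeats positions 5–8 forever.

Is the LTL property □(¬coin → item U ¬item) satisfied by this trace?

¬coin → item U ¬item holds at every position 0..8, and those are all positions ever visited, so □(¬coin → item U ¬item) holds.
Positions where ¬coin holds: 1, 3, 5, 8.
Check item U ¬item at each: 1→ok, 3→ok, 5→ok, 8→ok.

Satisfied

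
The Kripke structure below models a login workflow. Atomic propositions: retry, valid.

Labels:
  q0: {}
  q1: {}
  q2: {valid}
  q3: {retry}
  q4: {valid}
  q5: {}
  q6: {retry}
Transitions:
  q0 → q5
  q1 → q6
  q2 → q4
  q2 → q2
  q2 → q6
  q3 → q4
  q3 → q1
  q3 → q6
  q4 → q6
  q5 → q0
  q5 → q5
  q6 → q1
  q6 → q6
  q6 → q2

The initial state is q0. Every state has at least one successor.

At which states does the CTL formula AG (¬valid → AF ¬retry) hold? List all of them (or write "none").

States satisfying ¬valid → AF ¬retry: {q0, q1, q2, q4, q5}.
States satisfying AG (¬valid → AF ¬retry): {q0, q5}.

{q0, q5}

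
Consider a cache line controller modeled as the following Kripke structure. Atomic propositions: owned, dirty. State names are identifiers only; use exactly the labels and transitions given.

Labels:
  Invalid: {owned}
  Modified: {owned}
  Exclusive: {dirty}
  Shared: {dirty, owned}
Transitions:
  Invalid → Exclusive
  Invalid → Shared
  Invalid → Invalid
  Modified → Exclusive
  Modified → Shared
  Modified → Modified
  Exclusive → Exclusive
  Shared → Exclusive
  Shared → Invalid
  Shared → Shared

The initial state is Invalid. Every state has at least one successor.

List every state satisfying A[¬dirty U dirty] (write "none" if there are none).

{Exclusive, Shared}

States satisfying ¬dirty: {Invalid, Modified}.
States satisfying dirty: {Exclusive, Shared}.
States satisfying A[¬dirty U dirty]: {Exclusive, Shared}.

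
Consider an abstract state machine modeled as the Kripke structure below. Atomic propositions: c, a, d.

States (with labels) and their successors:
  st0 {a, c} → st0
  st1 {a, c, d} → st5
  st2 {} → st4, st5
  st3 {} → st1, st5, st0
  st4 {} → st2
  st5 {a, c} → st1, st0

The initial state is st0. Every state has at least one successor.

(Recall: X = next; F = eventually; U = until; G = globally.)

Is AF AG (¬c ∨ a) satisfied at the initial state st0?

Yes

States satisfying AG (¬c ∨ a): {st0, st1, st2, st3, st4, st5}.
States satisfying AF AG (¬c ∨ a): {st0, st1, st2, st3, st4, st5}.
st0 ∈ Sat(AF AG (¬c ∨ a)).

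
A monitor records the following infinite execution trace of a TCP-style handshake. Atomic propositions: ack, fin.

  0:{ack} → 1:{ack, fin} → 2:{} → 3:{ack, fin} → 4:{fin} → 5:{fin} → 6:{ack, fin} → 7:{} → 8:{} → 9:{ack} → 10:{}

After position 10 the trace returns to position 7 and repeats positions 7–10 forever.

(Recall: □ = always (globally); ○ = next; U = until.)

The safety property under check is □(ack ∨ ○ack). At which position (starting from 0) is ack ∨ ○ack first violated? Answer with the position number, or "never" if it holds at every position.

Check ack ∨ ○ack at each position in order: 0 ✓, 1 ✓, 2 ✓, 3 ✓.
At position 4 the labels are {fin} and the next position 5 has {fin}, so ack ∨ ○ack is false there. This is the first violation.

4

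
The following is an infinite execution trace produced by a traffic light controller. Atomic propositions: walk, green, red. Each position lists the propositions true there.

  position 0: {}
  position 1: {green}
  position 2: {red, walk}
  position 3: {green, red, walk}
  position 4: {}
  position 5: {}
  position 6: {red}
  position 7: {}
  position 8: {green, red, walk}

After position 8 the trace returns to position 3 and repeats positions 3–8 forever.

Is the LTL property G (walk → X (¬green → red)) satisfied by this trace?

Violated

walk → X (¬green → red) must hold at every position from 0 onward. It fails at position 3, so G (walk → X (¬green → red)) is false.
Positions where walk holds: 2, 3, 8.
Check X (¬green → red) at each: 2→ok, 3→fails, 8→ok.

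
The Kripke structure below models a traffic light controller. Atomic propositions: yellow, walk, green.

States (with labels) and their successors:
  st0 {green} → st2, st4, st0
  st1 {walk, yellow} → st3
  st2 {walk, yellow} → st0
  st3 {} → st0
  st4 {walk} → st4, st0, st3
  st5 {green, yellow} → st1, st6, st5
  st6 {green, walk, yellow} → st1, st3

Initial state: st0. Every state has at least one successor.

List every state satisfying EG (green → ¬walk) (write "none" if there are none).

{st0, st1, st2, st3, st4, st5}

States satisfying green → ¬walk: {st0, st1, st2, st3, st4, st5}.
States satisfying EG (green → ¬walk): {st0, st1, st2, st3, st4, st5}.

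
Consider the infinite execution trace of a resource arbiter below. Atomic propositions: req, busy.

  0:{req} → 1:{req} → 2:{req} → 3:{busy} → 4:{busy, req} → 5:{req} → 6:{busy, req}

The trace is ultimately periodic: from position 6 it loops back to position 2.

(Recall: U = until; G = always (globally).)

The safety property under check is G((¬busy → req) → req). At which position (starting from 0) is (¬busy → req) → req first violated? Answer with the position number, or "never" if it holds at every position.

Check (¬busy → req) → req at each position in order: 0 ✓, 1 ✓, 2 ✓.
At position 3 the labels are {busy}, so (¬busy → req) → req is false there. This is the first violation.

3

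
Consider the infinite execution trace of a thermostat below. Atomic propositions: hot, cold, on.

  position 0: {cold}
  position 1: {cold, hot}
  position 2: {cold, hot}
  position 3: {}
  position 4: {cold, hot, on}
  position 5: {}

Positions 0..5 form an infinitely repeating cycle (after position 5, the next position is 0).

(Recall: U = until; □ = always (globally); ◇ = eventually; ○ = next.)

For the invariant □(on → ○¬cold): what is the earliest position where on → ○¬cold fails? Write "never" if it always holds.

never

on → ○¬cold holds at every position 0..5, and those are all the positions the trace ever visits, so the invariant □(on → ○¬cold) is never violated.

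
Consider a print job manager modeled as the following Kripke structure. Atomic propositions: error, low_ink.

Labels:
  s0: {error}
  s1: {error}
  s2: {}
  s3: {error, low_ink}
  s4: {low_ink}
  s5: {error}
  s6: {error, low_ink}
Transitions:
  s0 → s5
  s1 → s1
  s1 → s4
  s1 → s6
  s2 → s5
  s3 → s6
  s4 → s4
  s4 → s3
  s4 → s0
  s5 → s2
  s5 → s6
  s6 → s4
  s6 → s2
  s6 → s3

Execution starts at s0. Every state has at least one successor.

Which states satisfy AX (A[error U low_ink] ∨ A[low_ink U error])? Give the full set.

{s0, s1, s2, s3, s4}

States satisfying A[error U low_ink] ∨ A[low_ink U error]: {s0, s1, s3, s4, s5, s6}.
States satisfying AX (A[error U low_ink] ∨ A[low_ink U error]): {s0, s1, s2, s3, s4}.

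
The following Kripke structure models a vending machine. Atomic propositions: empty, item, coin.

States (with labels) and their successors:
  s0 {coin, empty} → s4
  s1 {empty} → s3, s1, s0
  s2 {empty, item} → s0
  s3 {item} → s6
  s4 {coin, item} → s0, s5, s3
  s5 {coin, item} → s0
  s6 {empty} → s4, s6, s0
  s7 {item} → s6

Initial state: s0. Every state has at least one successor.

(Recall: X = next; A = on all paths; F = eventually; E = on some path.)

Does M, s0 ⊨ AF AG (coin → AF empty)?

States satisfying AG (coin → AF empty): {s0, s1, s2, s3, s4, s5, s6, s7}.
States satisfying AF AG (coin → AF empty): {s0, s1, s2, s3, s4, s5, s6, s7}.
s0 ∈ Sat(AF AG (coin → AF empty)).

Holds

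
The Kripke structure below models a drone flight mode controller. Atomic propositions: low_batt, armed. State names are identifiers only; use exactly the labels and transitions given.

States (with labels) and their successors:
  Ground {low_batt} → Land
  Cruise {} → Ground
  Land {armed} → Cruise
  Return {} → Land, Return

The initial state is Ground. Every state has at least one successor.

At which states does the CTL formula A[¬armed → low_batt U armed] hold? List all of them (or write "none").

{Ground, Land}

States satisfying ¬armed → low_batt: {Ground, Land}.
States satisfying armed: {Land}.
States satisfying A[¬armed → low_batt U armed]: {Ground, Land}.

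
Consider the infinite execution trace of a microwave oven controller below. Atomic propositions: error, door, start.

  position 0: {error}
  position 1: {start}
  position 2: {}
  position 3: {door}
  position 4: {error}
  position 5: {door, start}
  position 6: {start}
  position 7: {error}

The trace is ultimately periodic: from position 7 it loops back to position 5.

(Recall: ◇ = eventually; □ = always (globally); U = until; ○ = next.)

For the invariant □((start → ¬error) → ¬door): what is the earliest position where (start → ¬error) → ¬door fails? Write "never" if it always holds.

3

Check (start → ¬error) → ¬door at each position in order: 0 ✓, 1 ✓, 2 ✓.
At position 3 the labels are {door}, so (start → ¬error) → ¬door is false there. This is the first violation.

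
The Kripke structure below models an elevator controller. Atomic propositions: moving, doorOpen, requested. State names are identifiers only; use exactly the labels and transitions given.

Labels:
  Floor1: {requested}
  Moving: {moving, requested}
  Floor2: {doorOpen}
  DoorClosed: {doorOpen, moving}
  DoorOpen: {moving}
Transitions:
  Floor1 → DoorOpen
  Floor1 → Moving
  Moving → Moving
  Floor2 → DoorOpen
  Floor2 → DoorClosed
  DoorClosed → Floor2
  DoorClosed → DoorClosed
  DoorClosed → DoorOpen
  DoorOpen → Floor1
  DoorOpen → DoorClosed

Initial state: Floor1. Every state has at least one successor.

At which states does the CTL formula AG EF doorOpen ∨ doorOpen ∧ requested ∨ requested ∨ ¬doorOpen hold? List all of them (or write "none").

{Floor1, Moving, DoorOpen}

States satisfying EF doorOpen: {Floor1, Floor2, DoorClosed, DoorOpen}.
States satisfying AG EF doorOpen: ∅.
States satisfying doorOpen ∧ requested: ∅.
States satisfying ¬doorOpen: {Floor1, Moving, DoorOpen}.
States satisfying requested ∨ ¬doorOpen: {Floor1, Moving, DoorOpen}.
States satisfying doorOpen ∧ requested ∨ requested ∨ ¬doorOpen: {Floor1, Moving, DoorOpen}.
States satisfying AG EF doorOpen ∨ doorOpen ∧ requested ∨ requested ∨ ¬doorOpen: {Floor1, Moving, DoorOpen}.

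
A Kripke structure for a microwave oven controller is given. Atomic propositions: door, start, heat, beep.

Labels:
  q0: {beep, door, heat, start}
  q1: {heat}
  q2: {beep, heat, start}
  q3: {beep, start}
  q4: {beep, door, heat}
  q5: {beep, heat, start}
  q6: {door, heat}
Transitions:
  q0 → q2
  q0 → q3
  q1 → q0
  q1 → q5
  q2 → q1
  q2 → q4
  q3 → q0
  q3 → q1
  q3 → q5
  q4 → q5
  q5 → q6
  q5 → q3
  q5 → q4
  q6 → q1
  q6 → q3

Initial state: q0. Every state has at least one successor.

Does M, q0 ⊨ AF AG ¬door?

States satisfying AG ¬door: ∅.
States satisfying AF AG ¬door: ∅.
There is a path from q0 along which AG ¬door never holds.
q0 ∉ Sat(AF AG ¬door).

Violated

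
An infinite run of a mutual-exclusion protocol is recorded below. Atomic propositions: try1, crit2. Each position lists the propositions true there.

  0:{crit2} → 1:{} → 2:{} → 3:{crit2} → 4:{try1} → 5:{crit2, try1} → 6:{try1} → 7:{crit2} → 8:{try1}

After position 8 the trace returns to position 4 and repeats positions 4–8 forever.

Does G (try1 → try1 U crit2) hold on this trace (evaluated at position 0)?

Yes

try1 → try1 U crit2 holds at every position 0..8, and those are all positions ever visited, so G (try1 → try1 U crit2) holds.
Positions where try1 holds: 4, 5, 6, 8.
Check try1 U crit2 at each: 4→ok, 5→ok, 6→ok, 8→ok.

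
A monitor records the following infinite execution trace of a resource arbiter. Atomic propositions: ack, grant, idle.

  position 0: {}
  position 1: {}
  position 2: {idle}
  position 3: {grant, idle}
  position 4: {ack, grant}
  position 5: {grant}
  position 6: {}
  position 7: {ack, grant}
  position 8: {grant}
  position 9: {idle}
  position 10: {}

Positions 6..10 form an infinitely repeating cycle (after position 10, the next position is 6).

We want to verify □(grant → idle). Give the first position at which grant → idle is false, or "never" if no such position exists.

Check grant → idle at each position in order: 0 ✓, 1 ✓, 2 ✓, 3 ✓.
At position 4 the labels are {ack, grant}, so grant → idle is false there. This is the first violation.

4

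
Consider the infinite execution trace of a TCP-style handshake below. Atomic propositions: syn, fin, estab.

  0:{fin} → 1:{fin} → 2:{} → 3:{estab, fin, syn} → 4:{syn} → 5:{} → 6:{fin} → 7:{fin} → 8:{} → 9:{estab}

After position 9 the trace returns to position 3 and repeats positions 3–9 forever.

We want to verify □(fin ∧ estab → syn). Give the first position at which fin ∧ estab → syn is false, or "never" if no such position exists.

fin ∧ estab → syn holds at every position 0..9, and those are all the positions the trace ever visits, so the invariant □(fin ∧ estab → syn) is never violated.

never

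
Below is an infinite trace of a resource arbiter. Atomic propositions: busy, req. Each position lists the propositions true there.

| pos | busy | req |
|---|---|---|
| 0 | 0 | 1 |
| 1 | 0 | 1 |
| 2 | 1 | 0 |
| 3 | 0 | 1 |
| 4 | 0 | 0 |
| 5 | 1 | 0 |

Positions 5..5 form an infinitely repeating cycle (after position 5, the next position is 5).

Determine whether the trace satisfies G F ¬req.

F ¬req holds at every position 0..5, and those are all positions ever visited, so G F ¬req holds.

Satisfied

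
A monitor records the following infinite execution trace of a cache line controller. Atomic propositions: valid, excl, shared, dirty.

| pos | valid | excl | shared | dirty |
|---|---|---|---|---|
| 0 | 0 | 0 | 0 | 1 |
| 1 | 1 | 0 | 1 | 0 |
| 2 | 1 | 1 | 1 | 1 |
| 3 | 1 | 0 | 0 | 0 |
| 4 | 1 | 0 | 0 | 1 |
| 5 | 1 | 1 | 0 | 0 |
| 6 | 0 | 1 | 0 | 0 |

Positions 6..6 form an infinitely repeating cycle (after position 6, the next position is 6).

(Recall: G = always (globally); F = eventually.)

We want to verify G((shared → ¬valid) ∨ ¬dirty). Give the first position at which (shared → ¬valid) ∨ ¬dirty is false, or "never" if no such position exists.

Check (shared → ¬valid) ∨ ¬dirty at each position in order: 0 ✓, 1 ✓.
At position 2 the labels are {dirty, excl, shared, valid}, so (shared → ¬valid) ∨ ¬dirty is false there. This is the first violation.

2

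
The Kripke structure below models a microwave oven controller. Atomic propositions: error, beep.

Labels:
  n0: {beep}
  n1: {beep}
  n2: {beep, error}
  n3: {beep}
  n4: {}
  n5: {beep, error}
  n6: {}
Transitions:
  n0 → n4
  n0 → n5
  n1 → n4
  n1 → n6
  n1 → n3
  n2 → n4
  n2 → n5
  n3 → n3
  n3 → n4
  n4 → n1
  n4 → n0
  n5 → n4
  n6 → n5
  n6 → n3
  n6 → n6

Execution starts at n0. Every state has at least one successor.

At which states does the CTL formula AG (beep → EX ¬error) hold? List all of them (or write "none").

{n0, n1, n2, n3, n4, n5, n6}

States satisfying beep → EX ¬error: {n0, n1, n2, n3, n4, n5, n6}.
States satisfying AG (beep → EX ¬error): {n0, n1, n2, n3, n4, n5, n6}.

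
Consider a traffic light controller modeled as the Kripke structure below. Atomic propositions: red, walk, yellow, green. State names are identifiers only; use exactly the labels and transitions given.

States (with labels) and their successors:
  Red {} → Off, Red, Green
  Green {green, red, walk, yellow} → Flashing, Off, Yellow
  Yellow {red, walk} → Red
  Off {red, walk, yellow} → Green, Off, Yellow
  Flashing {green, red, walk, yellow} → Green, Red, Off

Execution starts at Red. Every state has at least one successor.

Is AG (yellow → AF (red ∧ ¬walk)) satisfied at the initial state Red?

Does not hold

States satisfying yellow → AF (red ∧ ¬walk): {Red, Yellow}.
States satisfying AG (yellow → AF (red ∧ ¬walk)): ∅.
Flashing is reachable from Red and violates yellow → AF (red ∧ ¬walk), so AG fails at Red.
Red ∉ Sat(AG (yellow → AF (red ∧ ¬walk))).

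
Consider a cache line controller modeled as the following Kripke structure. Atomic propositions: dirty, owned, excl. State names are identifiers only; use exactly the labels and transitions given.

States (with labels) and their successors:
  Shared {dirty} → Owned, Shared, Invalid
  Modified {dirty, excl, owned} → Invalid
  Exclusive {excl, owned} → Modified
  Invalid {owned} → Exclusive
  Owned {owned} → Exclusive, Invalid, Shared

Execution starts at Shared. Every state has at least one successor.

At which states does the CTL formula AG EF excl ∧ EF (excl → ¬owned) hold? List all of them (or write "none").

States satisfying EF excl: {Shared, Modified, Exclusive, Invalid, Owned}.
States satisfying AG EF excl: {Shared, Modified, Exclusive, Invalid, Owned}.
States satisfying excl → ¬owned: {Shared, Invalid, Owned}.
States satisfying EF (excl → ¬owned): {Shared, Modified, Exclusive, Invalid, Owned}.
States satisfying AG EF excl ∧ EF (excl → ¬owned): {Shared, Modified, Exclusive, Invalid, Owned}.

{Shared, Modified, Exclusive, Invalid, Owned}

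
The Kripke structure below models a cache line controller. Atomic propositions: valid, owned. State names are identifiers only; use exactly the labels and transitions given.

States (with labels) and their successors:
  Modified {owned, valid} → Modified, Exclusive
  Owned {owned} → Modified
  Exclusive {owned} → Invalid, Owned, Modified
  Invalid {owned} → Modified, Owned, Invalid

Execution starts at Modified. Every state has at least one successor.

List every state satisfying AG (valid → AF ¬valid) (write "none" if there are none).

none

States satisfying valid → AF ¬valid: {Owned, Exclusive, Invalid}.
States satisfying AG (valid → AF ¬valid): ∅.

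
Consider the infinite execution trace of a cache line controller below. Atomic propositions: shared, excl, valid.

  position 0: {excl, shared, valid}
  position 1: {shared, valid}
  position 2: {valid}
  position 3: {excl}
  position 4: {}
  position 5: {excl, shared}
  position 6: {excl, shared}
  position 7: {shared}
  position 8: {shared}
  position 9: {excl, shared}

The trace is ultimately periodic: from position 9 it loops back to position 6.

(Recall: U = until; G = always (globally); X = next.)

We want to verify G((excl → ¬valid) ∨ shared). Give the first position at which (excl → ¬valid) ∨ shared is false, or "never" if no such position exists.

(excl → ¬valid) ∨ shared holds at every position 0..9, and those are all the positions the trace ever visits, so the invariant G((excl → ¬valid) ∨ shared) is never violated.

never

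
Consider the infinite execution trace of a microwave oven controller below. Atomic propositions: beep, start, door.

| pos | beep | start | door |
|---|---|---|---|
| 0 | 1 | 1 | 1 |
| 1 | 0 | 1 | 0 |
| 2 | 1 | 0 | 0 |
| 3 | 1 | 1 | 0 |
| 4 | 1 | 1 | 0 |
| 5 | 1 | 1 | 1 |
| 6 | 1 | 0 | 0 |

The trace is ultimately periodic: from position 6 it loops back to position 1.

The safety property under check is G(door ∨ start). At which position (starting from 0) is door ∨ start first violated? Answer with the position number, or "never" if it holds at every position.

Check door ∨ start at each position in order: 0 ✓, 1 ✓.
At position 2 the labels are {beep}, so door ∨ start is false there. This is the first violation.

2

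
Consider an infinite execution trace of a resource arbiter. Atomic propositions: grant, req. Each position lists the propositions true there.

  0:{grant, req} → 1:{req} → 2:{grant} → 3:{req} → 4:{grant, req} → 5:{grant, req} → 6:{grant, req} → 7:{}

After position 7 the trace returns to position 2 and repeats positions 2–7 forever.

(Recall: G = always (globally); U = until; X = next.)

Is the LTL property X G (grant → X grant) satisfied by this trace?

Violated

The position after 0 is 1; G (grant → X grant) is false there.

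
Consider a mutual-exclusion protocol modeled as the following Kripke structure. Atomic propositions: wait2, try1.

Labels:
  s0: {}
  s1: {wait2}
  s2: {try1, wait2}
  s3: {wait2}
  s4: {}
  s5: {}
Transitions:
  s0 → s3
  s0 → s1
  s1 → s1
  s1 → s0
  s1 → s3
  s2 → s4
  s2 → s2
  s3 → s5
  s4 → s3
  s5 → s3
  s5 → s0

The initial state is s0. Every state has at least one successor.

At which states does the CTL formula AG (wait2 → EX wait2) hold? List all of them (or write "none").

none

States satisfying wait2 → EX wait2: {s0, s1, s2, s4, s5}.
States satisfying AG (wait2 → EX wait2): ∅.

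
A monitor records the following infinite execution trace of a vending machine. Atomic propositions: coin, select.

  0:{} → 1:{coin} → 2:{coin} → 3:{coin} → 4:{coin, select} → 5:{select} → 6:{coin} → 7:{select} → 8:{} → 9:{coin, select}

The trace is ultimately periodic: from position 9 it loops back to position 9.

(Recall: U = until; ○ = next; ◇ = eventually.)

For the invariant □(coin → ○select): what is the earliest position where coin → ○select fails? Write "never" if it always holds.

1

Check coin → ○select at each position in order: 0 ✓.
At position 1 the labels are {coin} and the next position 2 has {coin}, so coin → ○select is false there. This is the first violation.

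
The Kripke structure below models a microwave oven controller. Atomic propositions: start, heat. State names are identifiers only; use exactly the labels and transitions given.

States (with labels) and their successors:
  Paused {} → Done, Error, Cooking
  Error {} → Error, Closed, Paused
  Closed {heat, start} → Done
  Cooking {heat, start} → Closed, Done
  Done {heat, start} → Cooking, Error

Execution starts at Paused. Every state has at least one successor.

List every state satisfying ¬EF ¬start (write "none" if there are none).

States satisfying ¬start: {Paused, Error}.
States satisfying EF ¬start: {Paused, Error, Closed, Cooking, Done}.
States satisfying ¬EF ¬start: ∅.

none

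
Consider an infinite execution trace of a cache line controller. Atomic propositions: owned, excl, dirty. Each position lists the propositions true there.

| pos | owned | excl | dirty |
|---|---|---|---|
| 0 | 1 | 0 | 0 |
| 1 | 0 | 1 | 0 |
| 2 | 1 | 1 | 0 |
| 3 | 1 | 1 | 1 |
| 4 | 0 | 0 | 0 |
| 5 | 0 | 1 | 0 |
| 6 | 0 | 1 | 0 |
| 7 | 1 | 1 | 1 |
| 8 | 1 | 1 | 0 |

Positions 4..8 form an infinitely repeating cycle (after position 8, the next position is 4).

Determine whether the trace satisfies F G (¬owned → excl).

No

G (¬owned → excl) is false at every position 0..8, so it never becomes true and F G (¬owned → excl) fails.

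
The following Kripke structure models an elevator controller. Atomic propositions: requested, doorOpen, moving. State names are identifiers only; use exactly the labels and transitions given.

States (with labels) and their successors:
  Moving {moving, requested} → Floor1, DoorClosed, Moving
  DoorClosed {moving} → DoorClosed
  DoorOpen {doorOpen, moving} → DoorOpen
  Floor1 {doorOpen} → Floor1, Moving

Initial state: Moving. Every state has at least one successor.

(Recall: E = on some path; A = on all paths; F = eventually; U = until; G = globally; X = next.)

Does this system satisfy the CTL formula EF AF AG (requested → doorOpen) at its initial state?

States satisfying AF AG (requested → doorOpen): {DoorClosed, DoorOpen}.
States satisfying EF AF AG (requested → doorOpen): {Moving, DoorClosed, DoorOpen, Floor1}.
Some path from Moving reaches a state where AF AG (requested → doorOpen) holds.
Moving ∈ Sat(EF AF AG (requested → doorOpen)).

Satisfied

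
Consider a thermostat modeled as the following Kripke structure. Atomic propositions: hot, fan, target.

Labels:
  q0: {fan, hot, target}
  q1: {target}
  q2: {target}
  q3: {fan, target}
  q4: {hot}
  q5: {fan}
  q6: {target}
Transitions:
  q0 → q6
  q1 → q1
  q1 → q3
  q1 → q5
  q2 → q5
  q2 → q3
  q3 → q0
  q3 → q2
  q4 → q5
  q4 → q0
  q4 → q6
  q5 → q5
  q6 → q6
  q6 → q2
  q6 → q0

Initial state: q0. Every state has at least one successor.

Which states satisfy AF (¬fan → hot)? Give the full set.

States satisfying ¬fan → hot: {q0, q3, q4, q5}.
States satisfying AF (¬fan → hot): {q0, q2, q3, q4, q5}.

{q0, q2, q3, q4, q5}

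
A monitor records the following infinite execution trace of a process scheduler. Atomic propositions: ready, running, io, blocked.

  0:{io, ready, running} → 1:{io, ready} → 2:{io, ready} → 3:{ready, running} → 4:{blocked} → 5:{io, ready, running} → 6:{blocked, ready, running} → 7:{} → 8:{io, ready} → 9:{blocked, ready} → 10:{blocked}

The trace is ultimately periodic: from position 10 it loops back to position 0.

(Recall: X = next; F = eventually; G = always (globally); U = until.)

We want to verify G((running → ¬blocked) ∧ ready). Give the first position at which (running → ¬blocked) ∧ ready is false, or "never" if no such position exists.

Check (running → ¬blocked) ∧ ready at each position in order: 0 ✓, 1 ✓, 2 ✓, 3 ✓.
At position 4 the labels are {blocked}, so (running → ¬blocked) ∧ ready is false there. This is the first violation.

4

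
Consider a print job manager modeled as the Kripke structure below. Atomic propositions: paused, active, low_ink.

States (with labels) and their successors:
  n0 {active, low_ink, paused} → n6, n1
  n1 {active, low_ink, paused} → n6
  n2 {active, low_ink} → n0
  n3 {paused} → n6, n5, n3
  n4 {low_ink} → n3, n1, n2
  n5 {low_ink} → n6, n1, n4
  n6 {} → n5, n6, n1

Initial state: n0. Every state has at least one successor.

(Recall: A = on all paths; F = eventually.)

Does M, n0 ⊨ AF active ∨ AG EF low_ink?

Holds

States satisfying active: {n0, n1, n2}.
States satisfying AF active: {n0, n1, n2}.
States satisfying EF low_ink: {n0, n1, n2, n3, n4, n5, n6}.
States satisfying AG EF low_ink: {n0, n1, n2, n3, n4, n5, n6}.
States satisfying AF active ∨ AG EF low_ink: {n0, n1, n2, n3, n4, n5, n6}.
n0 ∈ Sat(AF active ∨ AG EF low_ink).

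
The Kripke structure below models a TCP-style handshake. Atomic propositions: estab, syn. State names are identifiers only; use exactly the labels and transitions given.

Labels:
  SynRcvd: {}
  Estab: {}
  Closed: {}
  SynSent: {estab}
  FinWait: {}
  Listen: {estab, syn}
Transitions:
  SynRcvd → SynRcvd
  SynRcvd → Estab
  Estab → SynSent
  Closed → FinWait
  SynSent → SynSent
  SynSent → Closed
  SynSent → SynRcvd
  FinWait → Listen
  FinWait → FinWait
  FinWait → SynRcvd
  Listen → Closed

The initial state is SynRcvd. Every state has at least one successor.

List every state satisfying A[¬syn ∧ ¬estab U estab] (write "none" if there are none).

States satisfying ¬syn ∧ ¬estab: {SynRcvd, Estab, Closed, FinWait}.
States satisfying estab: {SynSent, Listen}.
States satisfying A[¬syn ∧ ¬estab U estab]: {Estab, SynSent, Listen}.

{Estab, SynSent, Listen}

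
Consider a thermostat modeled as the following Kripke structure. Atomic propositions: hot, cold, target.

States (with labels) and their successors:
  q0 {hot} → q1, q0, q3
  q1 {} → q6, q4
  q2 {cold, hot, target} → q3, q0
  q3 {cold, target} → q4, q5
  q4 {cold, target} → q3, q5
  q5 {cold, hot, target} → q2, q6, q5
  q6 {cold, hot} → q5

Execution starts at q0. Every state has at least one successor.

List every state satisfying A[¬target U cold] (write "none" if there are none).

{q1, q2, q3, q4, q5, q6}

States satisfying ¬target: {q0, q1, q6}.
States satisfying cold: {q2, q3, q4, q5, q6}.
States satisfying A[¬target U cold]: {q1, q2, q3, q4, q5, q6}.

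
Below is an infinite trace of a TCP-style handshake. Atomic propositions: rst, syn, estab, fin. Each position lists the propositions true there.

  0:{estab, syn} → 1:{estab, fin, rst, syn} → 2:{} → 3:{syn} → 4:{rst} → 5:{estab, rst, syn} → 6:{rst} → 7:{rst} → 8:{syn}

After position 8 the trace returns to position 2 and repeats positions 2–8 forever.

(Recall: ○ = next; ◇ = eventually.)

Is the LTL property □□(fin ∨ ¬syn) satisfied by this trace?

□(fin ∨ ¬syn) must hold at every position from 0 onward. It fails at position 0, so □□(fin ∨ ¬syn) is false.

No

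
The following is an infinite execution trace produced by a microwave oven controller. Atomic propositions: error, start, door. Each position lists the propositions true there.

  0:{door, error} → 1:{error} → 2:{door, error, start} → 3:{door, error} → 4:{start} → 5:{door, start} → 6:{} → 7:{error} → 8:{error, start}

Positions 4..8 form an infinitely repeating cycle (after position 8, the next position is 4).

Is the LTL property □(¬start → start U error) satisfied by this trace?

¬start → start U error must hold at every position from 0 onward. It fails at position 6, so □(¬start → start U error) is false.
Positions where ¬start holds: 0, 1, 3, 6, 7.
Check start U error at each: 0→ok, 1→ok, 3→ok, 6→fails, 7→ok.

No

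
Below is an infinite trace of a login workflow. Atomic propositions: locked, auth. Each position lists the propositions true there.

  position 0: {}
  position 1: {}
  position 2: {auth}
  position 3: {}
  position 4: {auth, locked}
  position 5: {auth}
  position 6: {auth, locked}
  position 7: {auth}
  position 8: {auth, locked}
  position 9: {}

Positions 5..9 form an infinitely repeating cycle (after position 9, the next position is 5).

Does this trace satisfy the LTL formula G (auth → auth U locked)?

auth → auth U locked must hold at every position from 0 onward. It fails at position 2, so G (auth → auth U locked) is false.
Positions where auth holds: 2, 4, 5, 6, 7, 8.
Check auth U locked at each: 2→fails, 4→ok, 5→ok, 6→ok, 7→ok, 8→ok.

Violated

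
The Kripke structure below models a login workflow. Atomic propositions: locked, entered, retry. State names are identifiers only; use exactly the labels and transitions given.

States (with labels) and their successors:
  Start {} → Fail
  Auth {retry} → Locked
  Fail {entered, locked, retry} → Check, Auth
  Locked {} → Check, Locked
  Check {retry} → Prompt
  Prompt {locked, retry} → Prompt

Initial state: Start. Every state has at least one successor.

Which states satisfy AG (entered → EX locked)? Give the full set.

{Auth, Locked, Check, Prompt}

States satisfying entered → EX locked: {Start, Auth, Locked, Check, Prompt}.
States satisfying AG (entered → EX locked): {Auth, Locked, Check, Prompt}.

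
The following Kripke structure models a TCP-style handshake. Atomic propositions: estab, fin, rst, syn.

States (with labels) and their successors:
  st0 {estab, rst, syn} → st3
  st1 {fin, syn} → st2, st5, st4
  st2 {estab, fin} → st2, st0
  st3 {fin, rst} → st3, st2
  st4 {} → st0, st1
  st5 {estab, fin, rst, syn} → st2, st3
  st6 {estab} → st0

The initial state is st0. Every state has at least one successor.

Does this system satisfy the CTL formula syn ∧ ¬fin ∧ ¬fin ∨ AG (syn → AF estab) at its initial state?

Yes

States satisfying ¬fin: {st0, st4, st6}.
States satisfying syn ∧ ¬fin: {st0}.
States satisfying syn ∧ ¬fin ∧ ¬fin: {st0}.
States satisfying syn → AF estab: {st0, st2, st3, st4, st5, st6}.
States satisfying AG (syn → AF estab): {st0, st2, st3, st5, st6}.
States satisfying syn ∧ ¬fin ∧ ¬fin ∨ AG (syn → AF estab): {st0, st2, st3, st5, st6}.
st0 ∈ Sat(syn ∧ ¬fin ∧ ¬fin ∨ AG (syn → AF estab)).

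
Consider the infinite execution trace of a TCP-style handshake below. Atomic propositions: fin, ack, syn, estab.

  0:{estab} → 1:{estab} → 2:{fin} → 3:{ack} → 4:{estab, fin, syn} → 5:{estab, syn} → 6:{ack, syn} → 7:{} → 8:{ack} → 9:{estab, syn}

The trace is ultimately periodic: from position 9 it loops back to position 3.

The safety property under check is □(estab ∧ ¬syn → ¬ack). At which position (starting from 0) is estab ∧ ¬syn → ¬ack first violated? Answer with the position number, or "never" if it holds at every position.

never

estab ∧ ¬syn → ¬ack holds at every position 0..9, and those are all the positions the trace ever visits, so the invariant □(estab ∧ ¬syn → ¬ack) is never violated.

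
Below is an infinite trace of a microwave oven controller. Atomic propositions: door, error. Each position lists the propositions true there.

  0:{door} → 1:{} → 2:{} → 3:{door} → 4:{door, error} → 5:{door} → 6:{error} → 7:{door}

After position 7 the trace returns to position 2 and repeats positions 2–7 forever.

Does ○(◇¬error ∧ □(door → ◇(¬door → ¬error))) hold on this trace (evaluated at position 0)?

The position after 0 is 1; ◇¬error ∧ □(door → ◇(¬door → ¬error)) is true there.

Yes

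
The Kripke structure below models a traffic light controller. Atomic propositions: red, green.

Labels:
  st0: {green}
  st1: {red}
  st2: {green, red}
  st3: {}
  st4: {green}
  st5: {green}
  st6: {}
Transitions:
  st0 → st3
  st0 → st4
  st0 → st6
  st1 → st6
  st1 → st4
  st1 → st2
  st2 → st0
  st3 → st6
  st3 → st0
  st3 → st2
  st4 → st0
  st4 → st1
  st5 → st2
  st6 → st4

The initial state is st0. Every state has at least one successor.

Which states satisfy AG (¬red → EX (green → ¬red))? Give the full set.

{st0, st1, st2, st3, st4, st6}

States satisfying ¬red → EX (green → ¬red): {st0, st1, st2, st3, st4, st6}.
States satisfying AG (¬red → EX (green → ¬red)): {st0, st1, st2, st3, st4, st6}.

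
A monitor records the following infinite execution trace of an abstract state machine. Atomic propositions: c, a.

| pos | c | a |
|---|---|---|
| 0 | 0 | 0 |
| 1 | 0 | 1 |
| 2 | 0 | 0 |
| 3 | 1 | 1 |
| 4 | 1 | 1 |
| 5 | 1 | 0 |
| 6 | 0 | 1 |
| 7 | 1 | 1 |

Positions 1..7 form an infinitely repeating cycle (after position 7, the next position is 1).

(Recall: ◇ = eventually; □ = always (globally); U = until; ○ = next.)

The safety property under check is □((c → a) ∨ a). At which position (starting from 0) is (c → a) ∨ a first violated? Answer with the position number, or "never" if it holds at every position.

5

Check (c → a) ∨ a at each position in order: 0 ✓, 1 ✓, 2 ✓, 3 ✓, 4 ✓.
At position 5 the labels are {c}, so (c → a) ∨ a is false there. This is the first violation.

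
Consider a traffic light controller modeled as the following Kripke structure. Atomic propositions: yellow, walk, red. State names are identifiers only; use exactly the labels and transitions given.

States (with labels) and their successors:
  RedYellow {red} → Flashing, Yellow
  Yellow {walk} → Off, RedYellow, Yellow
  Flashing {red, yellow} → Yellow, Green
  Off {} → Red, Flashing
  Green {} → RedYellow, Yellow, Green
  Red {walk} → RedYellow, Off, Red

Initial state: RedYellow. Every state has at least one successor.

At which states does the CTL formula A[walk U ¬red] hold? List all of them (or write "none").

States satisfying walk: {Yellow, Red}.
States satisfying ¬red: {Yellow, Off, Green, Red}.
States satisfying A[walk U ¬red]: {Yellow, Off, Green, Red}.

{Yellow, Off, Green, Red}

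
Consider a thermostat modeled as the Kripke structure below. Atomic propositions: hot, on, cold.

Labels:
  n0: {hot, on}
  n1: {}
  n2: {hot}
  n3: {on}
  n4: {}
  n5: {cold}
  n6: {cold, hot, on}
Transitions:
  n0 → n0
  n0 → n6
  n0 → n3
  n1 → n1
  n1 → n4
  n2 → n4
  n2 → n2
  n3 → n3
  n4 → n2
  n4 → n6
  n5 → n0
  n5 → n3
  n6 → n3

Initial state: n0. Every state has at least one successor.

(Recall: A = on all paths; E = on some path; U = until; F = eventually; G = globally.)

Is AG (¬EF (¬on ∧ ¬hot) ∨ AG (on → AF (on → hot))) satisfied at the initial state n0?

States satisfying ¬EF (¬on ∧ ¬hot) ∨ AG (on → AF (on → hot)): {n0, n3, n6}.
States satisfying AG (¬EF (¬on ∧ ¬hot) ∨ AG (on → AF (on → hot))): {n0, n3, n6}.
Every state reachable from n0 satisfies ¬EF (¬on ∧ ¬hot) ∨ AG (on → AF (on → hot)).
n0 ∈ Sat(AG (¬EF (¬on ∧ ¬hot) ∨ AG (on → AF (on → hot)))).

Yes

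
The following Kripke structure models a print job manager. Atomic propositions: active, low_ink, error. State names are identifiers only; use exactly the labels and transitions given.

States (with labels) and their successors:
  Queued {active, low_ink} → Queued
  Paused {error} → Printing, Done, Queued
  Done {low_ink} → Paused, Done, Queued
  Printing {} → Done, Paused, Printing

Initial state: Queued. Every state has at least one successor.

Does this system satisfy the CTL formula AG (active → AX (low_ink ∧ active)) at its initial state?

Satisfied

States satisfying active → AX (low_ink ∧ active): {Queued, Paused, Done, Printing}.
States satisfying AG (active → AX (low_ink ∧ active)): {Queued, Paused, Done, Printing}.
Every state reachable from Queued satisfies active → AX (low_ink ∧ active).
Queued ∈ Sat(AG (active → AX (low_ink ∧ active))).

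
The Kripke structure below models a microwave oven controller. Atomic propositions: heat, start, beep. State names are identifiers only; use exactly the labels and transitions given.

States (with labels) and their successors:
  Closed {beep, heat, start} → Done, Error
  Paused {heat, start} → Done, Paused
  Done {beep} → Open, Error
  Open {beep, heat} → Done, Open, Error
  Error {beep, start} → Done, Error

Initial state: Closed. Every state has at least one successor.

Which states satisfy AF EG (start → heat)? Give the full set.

States satisfying EG (start → heat): {Closed, Paused, Done, Open}.
States satisfying AF EG (start → heat): {Closed, Paused, Done, Open}.

{Closed, Paused, Done, Open}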